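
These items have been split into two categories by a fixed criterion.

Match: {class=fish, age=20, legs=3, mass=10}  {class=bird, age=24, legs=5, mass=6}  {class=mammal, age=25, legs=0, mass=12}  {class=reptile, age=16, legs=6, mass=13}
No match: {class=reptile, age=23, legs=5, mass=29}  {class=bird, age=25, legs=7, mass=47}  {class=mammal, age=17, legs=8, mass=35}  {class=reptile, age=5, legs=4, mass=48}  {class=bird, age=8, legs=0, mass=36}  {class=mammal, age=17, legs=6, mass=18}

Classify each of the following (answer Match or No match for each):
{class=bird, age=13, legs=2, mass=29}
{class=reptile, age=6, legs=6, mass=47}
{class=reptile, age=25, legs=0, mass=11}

A rule that fits every label: mass ≤ 13 — true of each 'Match' example, false of each 'No match' one.
{class=bird, age=13, legs=2, mass=29} — mass = 29, hence No match.
{class=reptile, age=6, legs=6, mass=47} — mass = 47, hence No match.
{class=reptile, age=25, legs=0, mass=11} — mass = 11, hence Match.

No match, No match, Match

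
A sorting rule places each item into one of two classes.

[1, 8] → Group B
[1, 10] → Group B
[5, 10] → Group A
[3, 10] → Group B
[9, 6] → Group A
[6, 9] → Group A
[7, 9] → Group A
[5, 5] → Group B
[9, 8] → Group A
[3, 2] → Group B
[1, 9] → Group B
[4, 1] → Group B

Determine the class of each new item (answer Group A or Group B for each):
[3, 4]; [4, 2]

Group B, Group B

One predicate separates the groups cleanly: sum ≥ 15.
[3, 4] → 3+4 = 7 → Group B.
[4, 2] → 4+2 = 6 → Group B.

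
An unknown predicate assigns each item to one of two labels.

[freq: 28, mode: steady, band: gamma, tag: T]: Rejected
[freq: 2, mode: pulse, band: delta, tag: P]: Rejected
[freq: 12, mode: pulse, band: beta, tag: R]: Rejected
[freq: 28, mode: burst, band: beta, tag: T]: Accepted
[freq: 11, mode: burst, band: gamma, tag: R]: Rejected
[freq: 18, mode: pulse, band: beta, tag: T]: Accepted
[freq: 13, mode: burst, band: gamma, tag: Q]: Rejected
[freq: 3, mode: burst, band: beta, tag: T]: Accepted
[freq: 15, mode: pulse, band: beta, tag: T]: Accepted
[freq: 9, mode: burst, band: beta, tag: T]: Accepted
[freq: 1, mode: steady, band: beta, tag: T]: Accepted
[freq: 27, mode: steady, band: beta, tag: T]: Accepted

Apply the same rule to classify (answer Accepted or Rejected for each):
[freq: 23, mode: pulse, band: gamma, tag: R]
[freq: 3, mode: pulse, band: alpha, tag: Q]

Rejected, Rejected

Rule: band is beta AND tag is T. This holds for each 'Accepted' example and fails for each 'Rejected' one.
[freq: 23, mode: pulse, band: gamma, tag: R] → band is gamma, tag is R → Rejected.
[freq: 3, mode: pulse, band: alpha, tag: Q] → band is alpha, tag is Q → Rejected.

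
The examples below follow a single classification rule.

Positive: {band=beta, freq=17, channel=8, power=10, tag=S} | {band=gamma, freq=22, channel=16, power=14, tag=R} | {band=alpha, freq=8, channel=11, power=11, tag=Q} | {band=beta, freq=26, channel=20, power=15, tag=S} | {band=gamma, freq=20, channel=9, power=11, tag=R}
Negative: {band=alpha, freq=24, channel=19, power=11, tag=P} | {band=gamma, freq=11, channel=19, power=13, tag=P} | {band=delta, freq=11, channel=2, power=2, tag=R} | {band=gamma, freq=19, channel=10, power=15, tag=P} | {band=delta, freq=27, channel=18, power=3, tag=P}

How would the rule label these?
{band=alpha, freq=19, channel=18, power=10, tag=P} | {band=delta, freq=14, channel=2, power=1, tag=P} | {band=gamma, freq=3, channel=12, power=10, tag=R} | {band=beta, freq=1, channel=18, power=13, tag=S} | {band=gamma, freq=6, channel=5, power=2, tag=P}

Negative, Negative, Positive, Positive, Negative

One predicate separates the groups cleanly: tag is not P AND power ≥ 3.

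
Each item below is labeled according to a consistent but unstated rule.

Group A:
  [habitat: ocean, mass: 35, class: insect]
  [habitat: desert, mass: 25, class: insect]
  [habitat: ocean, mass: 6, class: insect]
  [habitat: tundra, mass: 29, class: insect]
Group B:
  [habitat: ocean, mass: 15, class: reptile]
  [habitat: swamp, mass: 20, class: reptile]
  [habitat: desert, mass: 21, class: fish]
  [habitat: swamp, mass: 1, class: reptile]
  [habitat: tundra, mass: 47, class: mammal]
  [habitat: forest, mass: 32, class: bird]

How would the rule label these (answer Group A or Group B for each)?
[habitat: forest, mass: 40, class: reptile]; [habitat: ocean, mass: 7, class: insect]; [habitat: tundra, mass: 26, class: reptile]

Group B, Group A, Group B

A rule that fits every label: class is insect — true of each 'Group A' example, false of each 'Group B' one.
[habitat: forest, mass: 40, class: reptile]: class is reptile, fails this test → Group B.
[habitat: ocean, mass: 7, class: insect]: class is insect, matches → Group A.
[habitat: tundra, mass: 26, class: reptile]: class is reptile, fails this test → Group B.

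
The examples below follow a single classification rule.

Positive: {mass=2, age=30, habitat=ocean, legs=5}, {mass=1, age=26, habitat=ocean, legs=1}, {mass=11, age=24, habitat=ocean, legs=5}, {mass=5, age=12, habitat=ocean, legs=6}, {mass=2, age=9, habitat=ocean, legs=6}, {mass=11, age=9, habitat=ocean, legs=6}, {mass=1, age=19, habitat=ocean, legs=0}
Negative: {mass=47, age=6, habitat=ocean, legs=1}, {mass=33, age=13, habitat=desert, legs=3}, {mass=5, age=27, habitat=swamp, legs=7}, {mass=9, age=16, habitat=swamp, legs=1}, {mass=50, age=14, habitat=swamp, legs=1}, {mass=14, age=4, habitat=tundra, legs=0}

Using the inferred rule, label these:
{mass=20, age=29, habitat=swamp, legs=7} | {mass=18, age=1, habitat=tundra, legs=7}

Negative, Negative

The common property of the 'Positive' items is: habitat is ocean AND age ≥ 9. No 'Negative' item has it.
{mass=20, age=29, habitat=swamp, legs=7} — habitat is swamp, age = 29, hence Negative.
{mass=18, age=1, habitat=tundra, legs=7} — habitat is tundra, age = 1, hence Negative.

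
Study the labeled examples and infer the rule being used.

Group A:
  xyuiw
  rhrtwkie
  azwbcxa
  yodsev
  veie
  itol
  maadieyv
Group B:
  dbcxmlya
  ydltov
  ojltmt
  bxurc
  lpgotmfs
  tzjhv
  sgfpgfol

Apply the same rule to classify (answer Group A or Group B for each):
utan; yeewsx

The rule appears to be: has ≥ 2 vowels.

Group A, Group A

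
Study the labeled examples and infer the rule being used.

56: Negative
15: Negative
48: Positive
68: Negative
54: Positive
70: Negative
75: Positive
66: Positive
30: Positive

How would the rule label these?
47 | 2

The rule appears to be: multiple of 3 AND at least 30.
47: 47 = 3·15 + 2, 47 ≥ 30 — does not satisfy this, so Negative. 2: 2 = 3·0 + 2, 2 < 30 — does not satisfy this, so Negative.

Negative, Negative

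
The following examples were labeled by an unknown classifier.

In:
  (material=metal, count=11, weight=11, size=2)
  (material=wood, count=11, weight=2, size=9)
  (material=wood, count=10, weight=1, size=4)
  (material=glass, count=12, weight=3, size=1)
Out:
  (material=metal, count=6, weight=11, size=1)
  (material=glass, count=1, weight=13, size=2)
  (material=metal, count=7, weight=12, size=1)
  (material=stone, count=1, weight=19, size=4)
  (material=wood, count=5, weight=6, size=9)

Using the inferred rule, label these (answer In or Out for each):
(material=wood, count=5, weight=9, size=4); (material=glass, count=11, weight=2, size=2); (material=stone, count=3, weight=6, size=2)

Out, In, Out

The classifier is using: count ≥ 10.
Out: (material=wood, count=5, weight=9, size=4), since count = 5.
In: (material=glass, count=11, weight=2, size=2), since count = 11.
Out: (material=stone, count=3, weight=6, size=2), since count = 3.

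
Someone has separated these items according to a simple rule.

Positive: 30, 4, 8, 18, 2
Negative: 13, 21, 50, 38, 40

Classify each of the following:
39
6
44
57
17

Negative, Positive, Negative, Negative, Negative

A rule that fits every label: even AND at most 30 — true of each 'Positive' example, false of each 'Negative' one.
Negative: 39, since 39 is odd, 39 > 30. Positive: 6, since 6 is even, 6 ≤ 30. Negative: 44, since 44 is even, 44 > 30. Negative: 57, since 57 is odd, 57 > 30. Negative: 17, since 17 is odd, 17 ≤ 30.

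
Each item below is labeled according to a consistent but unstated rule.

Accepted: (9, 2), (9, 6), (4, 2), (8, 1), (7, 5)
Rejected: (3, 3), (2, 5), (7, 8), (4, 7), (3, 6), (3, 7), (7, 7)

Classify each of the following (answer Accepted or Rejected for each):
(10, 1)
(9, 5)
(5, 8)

Accepted, Accepted, Rejected

All 'Accepted' examples share one property — first > second — and every 'Rejected' example lacks it.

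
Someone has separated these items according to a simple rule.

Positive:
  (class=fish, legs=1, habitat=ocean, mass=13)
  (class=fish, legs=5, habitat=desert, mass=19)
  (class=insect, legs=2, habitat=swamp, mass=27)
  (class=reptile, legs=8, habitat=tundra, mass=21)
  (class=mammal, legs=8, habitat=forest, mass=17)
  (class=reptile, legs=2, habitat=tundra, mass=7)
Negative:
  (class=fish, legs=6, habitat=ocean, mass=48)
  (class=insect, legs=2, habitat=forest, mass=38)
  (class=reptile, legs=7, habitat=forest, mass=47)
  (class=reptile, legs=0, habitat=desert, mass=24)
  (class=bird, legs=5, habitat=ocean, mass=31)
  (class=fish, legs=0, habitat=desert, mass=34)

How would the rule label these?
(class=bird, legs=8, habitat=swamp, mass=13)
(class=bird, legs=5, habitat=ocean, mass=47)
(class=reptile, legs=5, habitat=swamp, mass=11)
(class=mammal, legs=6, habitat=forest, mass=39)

Positive, Negative, Positive, Negative

One predicate separates the groups cleanly: legs ≥ 1 AND mass ≤ 27.
(class=bird, legs=8, habitat=swamp, mass=13): legs = 8, mass = 13, meets the rule → Positive.
(class=bird, legs=5, habitat=ocean, mass=47): legs = 5, mass = 47, lacks this property → Negative.
(class=reptile, legs=5, habitat=swamp, mass=11): legs = 5, mass = 11, meets the rule → Positive.
(class=mammal, legs=6, habitat=forest, mass=39): legs = 6, mass = 39, lacks this property → Negative.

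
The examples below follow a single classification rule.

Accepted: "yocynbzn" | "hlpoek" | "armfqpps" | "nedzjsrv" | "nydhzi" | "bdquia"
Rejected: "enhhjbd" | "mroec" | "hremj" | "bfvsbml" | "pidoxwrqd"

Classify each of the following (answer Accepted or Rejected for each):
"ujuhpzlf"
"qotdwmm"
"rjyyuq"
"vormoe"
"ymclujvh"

Looking at the examples, the only property every 'Accepted' case has and every 'Rejected' case lacks is: even length.
"ujuhpzlf": length 8 — qualifies, so Accepted.
"qotdwmm": length 7 — does not fit, so Rejected.
"rjyyuq": length 6 — qualifies, so Accepted.
"vormoe": length 6 — qualifies, so Accepted.
"ymclujvh": length 8 — qualifies, so Accepted.

Accepted, Rejected, Accepted, Accepted, Accepted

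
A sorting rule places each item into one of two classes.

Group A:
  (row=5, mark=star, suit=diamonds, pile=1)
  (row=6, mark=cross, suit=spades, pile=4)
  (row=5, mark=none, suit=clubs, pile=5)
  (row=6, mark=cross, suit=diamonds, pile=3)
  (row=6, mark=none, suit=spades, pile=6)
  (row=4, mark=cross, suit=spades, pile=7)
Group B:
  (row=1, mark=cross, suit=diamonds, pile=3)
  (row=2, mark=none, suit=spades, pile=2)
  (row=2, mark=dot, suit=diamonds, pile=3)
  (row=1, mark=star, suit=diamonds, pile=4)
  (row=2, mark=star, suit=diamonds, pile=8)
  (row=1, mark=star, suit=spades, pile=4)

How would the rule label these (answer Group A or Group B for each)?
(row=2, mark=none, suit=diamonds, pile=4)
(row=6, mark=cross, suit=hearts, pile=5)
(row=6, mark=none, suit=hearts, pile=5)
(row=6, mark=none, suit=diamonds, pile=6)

Every 'Group A' example satisfies: row ≥ 4. None of the 'Group B' examples do.

Group B, Group A, Group A, Group A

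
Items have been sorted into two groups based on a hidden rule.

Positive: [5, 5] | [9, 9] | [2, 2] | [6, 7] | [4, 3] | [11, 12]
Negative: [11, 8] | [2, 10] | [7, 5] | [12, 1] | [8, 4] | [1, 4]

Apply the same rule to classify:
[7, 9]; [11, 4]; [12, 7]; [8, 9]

Negative, Negative, Negative, Positive

The classifier is using: |first − second| ≤ 1.
[7, 9] — |7−9| = 2, hence Negative.
[11, 4] — |11−4| = 7, hence Negative.
[12, 7] — |12−7| = 5, hence Negative.
[8, 9] — |8−9| = 1, hence Positive.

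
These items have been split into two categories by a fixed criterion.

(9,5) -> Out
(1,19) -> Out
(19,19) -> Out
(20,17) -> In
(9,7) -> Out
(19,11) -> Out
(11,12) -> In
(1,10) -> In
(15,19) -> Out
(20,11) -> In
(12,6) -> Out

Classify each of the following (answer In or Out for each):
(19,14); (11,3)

In, Out

'In' ⟺ sum is odd.
In: (19,14), since 19+14 = 33. Out: (11,3), since 11+3 = 14.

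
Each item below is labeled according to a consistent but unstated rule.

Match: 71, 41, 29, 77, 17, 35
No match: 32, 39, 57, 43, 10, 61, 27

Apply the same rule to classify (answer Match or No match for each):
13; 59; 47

Checking candidate rules against both groups, what survives is: ≡ 5 (mod 6).
13 → 13 mod 6 = 1 → No match.
59 → 59 mod 6 = 5 → Match.
47 → 47 mod 6 = 5 → Match.

No match, Match, Match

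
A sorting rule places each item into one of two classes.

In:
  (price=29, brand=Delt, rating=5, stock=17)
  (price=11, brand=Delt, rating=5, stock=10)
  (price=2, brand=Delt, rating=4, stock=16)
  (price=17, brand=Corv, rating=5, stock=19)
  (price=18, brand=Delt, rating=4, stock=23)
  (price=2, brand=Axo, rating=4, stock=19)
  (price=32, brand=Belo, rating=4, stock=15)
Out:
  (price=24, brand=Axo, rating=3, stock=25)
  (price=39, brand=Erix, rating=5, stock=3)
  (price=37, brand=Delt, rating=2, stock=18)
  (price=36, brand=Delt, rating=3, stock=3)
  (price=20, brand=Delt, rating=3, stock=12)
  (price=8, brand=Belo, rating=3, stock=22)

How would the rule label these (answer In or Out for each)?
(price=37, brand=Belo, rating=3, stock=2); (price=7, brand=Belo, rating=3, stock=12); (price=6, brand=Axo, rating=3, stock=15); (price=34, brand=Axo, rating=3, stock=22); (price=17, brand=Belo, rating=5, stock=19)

Out, Out, Out, Out, In

Rule: rating ≥ 4 AND price ≤ 32. This holds for each 'In' example and fails for each 'Out' one.
(price=37, brand=Belo, rating=3, stock=2): Out (rating = 3, price = 37). (price=7, brand=Belo, rating=3, stock=12): Out (rating = 3, price = 7). (price=6, brand=Axo, rating=3, stock=15): Out (rating = 3, price = 6). (price=34, brand=Axo, rating=3, stock=22): Out (rating = 3, price = 34). (price=17, brand=Belo, rating=5, stock=19): In (rating = 5, price = 17).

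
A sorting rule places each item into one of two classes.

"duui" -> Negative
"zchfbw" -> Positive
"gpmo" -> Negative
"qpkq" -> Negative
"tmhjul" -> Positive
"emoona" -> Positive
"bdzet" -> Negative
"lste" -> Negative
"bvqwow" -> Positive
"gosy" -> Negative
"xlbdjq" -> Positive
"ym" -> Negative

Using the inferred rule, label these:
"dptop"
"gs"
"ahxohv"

Rule: length 6. This holds for each 'Positive' example and fails for each 'Negative' one.
"dptop": length 5, does not satisfy this → Negative.
"gs": length 2, does not satisfy this → Negative.
"ahxohv": length 6, qualifies → Positive.

Negative, Negative, Positive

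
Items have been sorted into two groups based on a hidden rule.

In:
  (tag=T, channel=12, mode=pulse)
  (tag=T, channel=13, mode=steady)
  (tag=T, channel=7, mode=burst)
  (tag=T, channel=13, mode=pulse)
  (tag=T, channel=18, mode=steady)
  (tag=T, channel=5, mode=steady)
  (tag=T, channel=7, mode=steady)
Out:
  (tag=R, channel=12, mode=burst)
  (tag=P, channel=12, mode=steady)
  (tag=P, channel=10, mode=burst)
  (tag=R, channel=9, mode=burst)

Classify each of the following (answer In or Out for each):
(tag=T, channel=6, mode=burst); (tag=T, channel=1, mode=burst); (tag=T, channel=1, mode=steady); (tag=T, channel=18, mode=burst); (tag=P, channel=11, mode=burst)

Looking at the examples, the only property every 'In' case has and every 'Out' case lacks is: tag is T.
(tag=T, channel=6, mode=burst): tag is T — satisfies this, so In.
(tag=T, channel=1, mode=burst): tag is T — satisfies this, so In.
(tag=T, channel=1, mode=steady): tag is T — satisfies this, so In.
(tag=T, channel=18, mode=burst): tag is T — satisfies this, so In.
(tag=P, channel=11, mode=burst): tag is P — doesn't match, so Out.

In, In, In, In, Out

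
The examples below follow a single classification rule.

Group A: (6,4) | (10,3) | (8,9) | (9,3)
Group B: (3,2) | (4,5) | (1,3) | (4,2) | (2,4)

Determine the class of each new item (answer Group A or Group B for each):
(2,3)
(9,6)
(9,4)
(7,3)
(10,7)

All 'Group A' examples share one property — sum ≥ 10 — and every 'Group B' example lacks it.
(2,3): 2+3 = 5, doesn't qualify → Group B.
(9,6): 9+6 = 15, fits → Group A.
(9,4): 9+4 = 13, fits → Group A.
(7,3): 7+3 = 10, fits → Group A.
(10,7): 10+7 = 17, fits → Group A.

Group B, Group A, Group A, Group A, Group A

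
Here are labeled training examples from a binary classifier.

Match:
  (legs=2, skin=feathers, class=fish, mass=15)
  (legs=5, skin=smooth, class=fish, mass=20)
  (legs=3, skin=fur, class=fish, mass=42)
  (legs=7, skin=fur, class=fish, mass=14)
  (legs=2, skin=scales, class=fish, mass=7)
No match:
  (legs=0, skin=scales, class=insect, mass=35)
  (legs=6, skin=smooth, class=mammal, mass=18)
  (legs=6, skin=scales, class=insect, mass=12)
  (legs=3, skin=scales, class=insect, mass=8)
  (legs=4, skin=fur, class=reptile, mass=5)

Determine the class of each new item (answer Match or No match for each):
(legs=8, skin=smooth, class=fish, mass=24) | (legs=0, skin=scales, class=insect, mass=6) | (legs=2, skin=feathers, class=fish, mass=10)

Match, No match, Match

A rule that fits every label: class is fish — true of each 'Match' example, false of each 'No match' one.
(legs=8, skin=smooth, class=fish, mass=24): class is fish, passes → Match. (legs=0, skin=scales, class=insect, mass=6): class is insect, does not pass → No match. (legs=2, skin=feathers, class=fish, mass=10): class is fish, passes → Match.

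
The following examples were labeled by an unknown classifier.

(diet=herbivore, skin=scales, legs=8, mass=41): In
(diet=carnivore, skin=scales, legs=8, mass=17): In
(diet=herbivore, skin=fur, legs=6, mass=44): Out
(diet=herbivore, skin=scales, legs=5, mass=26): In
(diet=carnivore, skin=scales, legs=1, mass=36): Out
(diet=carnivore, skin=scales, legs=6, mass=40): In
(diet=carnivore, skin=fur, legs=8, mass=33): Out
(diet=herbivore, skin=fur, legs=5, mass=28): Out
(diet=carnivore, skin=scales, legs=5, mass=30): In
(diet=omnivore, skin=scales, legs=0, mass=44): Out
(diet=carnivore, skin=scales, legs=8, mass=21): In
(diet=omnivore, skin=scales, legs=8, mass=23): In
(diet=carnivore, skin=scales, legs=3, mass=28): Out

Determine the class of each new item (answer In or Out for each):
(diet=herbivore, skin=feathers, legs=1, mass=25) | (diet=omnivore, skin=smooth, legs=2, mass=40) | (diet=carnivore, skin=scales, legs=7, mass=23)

Out, Out, In

'In' ⟺ skin is scales AND legs ≥ 5.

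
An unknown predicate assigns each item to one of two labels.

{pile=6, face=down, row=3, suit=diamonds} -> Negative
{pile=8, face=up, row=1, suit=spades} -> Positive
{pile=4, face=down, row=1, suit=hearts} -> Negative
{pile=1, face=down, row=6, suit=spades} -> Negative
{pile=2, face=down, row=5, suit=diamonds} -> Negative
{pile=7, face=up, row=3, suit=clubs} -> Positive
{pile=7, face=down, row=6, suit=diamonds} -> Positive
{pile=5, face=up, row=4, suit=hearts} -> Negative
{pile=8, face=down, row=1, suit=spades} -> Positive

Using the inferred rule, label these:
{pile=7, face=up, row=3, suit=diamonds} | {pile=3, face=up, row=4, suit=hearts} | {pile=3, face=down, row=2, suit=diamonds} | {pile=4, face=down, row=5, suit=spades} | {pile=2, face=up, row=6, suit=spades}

Positive, Negative, Negative, Negative, Negative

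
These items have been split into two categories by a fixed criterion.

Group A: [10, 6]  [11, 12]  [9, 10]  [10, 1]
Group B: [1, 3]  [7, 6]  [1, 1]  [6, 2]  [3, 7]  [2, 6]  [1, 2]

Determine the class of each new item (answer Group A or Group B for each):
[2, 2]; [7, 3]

'Group A' ⟺ first ≥ 9.
[2, 2]: first 2, fails this test → Group B. [7, 3]: first 7, fails this test → Group B.

Group B, Group B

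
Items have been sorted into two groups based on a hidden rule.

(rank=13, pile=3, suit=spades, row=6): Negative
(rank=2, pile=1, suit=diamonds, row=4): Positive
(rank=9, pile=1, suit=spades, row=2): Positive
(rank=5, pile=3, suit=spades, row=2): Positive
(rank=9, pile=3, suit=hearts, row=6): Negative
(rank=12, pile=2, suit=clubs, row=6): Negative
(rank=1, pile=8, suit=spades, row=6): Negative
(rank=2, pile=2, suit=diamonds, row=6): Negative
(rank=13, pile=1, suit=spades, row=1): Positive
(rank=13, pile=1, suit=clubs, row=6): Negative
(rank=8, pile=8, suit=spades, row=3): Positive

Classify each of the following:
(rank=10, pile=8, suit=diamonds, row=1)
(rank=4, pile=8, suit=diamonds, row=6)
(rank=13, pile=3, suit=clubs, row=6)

The pattern is that an item is 'Positive' exactly when: row ≤ 4.
(rank=10, pile=8, suit=diamonds, row=1): Positive (row = 1). (rank=4, pile=8, suit=diamonds, row=6): Negative (row = 6). (rank=13, pile=3, suit=clubs, row=6): Negative (row = 6).

Positive, Negative, Negative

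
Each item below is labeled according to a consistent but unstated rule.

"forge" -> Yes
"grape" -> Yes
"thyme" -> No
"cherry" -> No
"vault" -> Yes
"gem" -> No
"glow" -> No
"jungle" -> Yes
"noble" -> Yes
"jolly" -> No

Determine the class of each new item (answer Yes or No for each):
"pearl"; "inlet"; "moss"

Yes, Yes, No

The rule appears to be: has ≥ 2 vowels.
"pearl": 2 vowels, matches → Yes.
"inlet": 2 vowels, matches → Yes.
"moss": 1 vowel, fails this test → No.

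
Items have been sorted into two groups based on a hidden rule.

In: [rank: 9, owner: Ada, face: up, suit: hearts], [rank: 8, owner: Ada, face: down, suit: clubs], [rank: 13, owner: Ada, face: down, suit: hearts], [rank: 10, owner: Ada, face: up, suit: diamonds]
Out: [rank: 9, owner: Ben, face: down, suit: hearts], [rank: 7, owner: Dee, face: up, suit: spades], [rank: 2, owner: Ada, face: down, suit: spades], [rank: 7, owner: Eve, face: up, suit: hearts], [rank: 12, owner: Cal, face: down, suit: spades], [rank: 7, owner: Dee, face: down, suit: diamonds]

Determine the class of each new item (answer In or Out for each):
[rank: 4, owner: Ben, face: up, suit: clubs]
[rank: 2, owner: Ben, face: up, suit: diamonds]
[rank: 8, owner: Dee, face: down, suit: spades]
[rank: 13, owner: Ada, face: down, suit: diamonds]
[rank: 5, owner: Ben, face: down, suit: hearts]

The distinguishing property — owner is Ada AND rank ≥ 7 — holds for all the 'In' cases and none of the 'Out' cases.
[rank: 4, owner: Ben, face: up, suit: clubs] → owner is Ben, rank = 4 → Out.
[rank: 2, owner: Ben, face: up, suit: diamonds] → owner is Ben, rank = 2 → Out.
[rank: 8, owner: Dee, face: down, suit: spades] → owner is Dee, rank = 8 → Out.
[rank: 13, owner: Ada, face: down, suit: diamonds] → owner is Ada, rank = 13 → In.
[rank: 5, owner: Ben, face: down, suit: hearts] → owner is Ben, rank = 5 → Out.

Out, Out, Out, In, Out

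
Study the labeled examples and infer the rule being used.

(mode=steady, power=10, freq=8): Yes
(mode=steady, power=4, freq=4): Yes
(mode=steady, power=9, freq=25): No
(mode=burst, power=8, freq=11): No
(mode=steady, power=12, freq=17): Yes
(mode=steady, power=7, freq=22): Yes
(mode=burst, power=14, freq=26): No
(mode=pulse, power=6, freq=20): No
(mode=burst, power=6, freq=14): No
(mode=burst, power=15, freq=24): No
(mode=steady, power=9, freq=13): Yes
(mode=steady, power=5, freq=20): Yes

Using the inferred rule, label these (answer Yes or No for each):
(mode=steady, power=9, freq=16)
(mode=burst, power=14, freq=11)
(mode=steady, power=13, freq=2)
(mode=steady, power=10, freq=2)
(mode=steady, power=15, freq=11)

'Yes' ⟺ mode is steady AND freq ≤ 22.
(mode=steady, power=9, freq=16): Yes (mode is steady, freq = 16).
(mode=burst, power=14, freq=11): No (mode is burst, freq = 11).
(mode=steady, power=13, freq=2): Yes (mode is steady, freq = 2).
(mode=steady, power=10, freq=2): Yes (mode is steady, freq = 2).
(mode=steady, power=15, freq=11): Yes (mode is steady, freq = 11).

Yes, No, Yes, Yes, Yes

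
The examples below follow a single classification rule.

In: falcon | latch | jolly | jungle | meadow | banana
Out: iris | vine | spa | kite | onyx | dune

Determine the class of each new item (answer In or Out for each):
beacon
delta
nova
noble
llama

In, In, Out, In, In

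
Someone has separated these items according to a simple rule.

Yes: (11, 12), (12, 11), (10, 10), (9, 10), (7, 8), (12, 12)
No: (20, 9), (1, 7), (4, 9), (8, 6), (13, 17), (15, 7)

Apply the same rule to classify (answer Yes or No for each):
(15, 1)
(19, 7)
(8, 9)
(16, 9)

No, No, Yes, No

The distinguishing property — |first − second| ≤ 1 — holds for all the 'Yes' cases and none of the 'No' cases.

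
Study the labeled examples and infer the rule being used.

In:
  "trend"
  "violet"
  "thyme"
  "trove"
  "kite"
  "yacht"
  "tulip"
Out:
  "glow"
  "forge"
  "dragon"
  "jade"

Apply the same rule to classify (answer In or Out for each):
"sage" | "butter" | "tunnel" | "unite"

'In' ⟺ contains 't'.
Out: "sage", since no 't'.
In: "butter", since has 't'.
In: "tunnel", since has 't'.
In: "unite", since has 't'.

Out, In, In, In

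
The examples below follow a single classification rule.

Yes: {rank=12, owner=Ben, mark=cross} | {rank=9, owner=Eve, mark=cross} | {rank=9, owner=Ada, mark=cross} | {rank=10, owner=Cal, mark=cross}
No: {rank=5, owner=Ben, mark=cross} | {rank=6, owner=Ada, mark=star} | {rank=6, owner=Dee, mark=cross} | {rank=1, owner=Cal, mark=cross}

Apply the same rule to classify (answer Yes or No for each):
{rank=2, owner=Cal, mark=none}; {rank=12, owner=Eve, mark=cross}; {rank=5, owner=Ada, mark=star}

No, Yes, No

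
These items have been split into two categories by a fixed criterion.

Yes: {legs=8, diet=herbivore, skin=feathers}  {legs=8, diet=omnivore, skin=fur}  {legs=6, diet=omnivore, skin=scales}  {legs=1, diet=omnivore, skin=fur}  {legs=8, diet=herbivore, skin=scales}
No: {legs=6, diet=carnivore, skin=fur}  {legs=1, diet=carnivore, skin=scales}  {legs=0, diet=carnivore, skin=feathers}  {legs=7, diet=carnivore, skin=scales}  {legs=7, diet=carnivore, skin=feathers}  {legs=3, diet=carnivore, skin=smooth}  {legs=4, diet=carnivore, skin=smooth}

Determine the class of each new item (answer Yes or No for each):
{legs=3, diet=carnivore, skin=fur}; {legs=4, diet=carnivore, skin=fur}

No, No

The simplest hypothesis consistent with all the labels is: diet is not carnivore.
{legs=3, diet=carnivore, skin=fur}: No (diet is carnivore). {legs=4, diet=carnivore, skin=fur}: No (diet is carnivore).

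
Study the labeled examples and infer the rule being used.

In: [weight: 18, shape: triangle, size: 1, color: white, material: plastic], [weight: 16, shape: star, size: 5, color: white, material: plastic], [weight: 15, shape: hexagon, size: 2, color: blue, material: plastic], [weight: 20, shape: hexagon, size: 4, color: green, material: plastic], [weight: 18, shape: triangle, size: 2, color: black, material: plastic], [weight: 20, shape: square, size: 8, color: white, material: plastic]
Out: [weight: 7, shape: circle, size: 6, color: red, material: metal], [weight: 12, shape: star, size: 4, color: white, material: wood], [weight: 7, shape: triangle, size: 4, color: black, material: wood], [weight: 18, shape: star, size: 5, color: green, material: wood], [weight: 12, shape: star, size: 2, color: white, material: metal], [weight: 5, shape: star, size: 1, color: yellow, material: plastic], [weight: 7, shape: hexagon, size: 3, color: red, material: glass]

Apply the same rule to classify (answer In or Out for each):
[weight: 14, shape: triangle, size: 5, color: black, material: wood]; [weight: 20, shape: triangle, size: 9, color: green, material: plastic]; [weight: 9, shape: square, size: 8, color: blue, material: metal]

The classifier is using: material is plastic AND weight ≥ 7.

Out, In, Out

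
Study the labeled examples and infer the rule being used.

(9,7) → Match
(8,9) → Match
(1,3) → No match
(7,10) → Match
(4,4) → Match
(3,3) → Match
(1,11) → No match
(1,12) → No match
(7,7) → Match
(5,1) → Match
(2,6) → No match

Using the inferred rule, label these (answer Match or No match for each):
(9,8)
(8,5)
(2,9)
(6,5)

Match, Match, No match, Match

The distinguishing property — first ≥ 3 — holds for all the 'Match' cases and none of the 'No match' cases.
(9,8): Match (first 9). (8,5): Match (first 8). (2,9): No match (first 2). (6,5): Match (first 6).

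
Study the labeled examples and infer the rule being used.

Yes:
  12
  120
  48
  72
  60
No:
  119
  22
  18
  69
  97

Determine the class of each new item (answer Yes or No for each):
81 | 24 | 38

The rule appears to be: multiple of 4.
81: No (81 = 4·20 + 1). 24: Yes (24 = 4·6). 38: No (38 = 4·9 + 2).

No, Yes, No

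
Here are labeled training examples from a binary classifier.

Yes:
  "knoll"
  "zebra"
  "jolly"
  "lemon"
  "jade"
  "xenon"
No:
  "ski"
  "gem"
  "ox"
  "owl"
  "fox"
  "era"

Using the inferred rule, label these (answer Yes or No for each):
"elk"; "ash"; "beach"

All 'Yes' examples share one property — length ≥ 4 — and every 'No' example lacks it.

No, No, Yes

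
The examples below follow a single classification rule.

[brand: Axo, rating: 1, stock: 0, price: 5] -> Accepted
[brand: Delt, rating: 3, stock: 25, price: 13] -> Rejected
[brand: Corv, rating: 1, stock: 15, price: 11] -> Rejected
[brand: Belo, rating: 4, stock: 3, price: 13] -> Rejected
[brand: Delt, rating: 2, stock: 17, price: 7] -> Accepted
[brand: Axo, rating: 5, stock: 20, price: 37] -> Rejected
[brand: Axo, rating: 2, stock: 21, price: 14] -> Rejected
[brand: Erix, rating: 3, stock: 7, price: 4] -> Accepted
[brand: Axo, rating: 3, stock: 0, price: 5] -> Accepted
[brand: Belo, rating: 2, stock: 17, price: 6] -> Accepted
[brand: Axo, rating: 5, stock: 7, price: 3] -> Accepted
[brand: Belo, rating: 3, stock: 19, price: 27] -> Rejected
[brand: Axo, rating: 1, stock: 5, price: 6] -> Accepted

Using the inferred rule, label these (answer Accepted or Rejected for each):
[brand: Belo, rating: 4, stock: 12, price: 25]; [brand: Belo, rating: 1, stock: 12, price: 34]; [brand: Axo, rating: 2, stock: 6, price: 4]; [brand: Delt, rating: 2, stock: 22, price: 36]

The common property of the 'Accepted' items is: price ≤ 7. No 'Rejected' item has it.
[brand: Belo, rating: 4, stock: 12, price: 25] — price = 25, hence Rejected.
[brand: Belo, rating: 1, stock: 12, price: 34] — price = 34, hence Rejected.
[brand: Axo, rating: 2, stock: 6, price: 4] — price = 4, hence Accepted.
[brand: Delt, rating: 2, stock: 22, price: 36] — price = 36, hence Rejected.

Rejected, Rejected, Accepted, Rejected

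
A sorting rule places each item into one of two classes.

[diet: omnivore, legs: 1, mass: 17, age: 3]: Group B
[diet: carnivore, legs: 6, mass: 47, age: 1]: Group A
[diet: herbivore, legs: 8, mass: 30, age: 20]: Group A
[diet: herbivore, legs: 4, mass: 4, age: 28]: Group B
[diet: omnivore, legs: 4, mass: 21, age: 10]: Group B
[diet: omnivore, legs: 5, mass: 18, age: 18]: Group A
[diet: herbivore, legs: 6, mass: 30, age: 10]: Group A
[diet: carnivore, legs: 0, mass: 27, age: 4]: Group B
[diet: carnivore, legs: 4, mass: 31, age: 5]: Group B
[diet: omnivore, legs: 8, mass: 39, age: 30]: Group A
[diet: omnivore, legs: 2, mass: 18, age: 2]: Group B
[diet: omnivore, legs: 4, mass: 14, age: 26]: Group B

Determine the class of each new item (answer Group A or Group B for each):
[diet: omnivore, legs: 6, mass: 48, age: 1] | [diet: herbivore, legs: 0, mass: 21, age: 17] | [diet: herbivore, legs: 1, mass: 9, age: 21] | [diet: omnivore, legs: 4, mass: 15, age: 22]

Group A, Group B, Group B, Group B

One predicate separates the groups cleanly: legs ≥ 5.
[diet: omnivore, legs: 6, mass: 48, age: 1]: Group A (legs = 6). [diet: herbivore, legs: 0, mass: 21, age: 17]: Group B (legs = 0). [diet: herbivore, legs: 1, mass: 9, age: 21]: Group B (legs = 1). [diet: omnivore, legs: 4, mass: 15, age: 22]: Group B (legs = 4).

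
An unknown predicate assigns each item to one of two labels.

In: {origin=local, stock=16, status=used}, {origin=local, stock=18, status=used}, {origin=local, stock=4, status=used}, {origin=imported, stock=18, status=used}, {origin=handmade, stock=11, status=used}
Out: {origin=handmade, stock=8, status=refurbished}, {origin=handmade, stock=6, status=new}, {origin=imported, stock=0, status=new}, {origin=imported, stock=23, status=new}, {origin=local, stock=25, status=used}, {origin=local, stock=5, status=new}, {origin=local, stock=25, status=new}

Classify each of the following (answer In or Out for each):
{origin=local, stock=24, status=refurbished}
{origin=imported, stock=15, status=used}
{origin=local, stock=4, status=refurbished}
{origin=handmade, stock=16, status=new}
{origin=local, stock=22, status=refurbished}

Out, In, Out, Out, Out

The common property of the 'In' items is: status is used AND stock ≤ 18. No 'Out' item has it.
{origin=local, stock=24, status=refurbished} → status is refurbished, stock = 24 → Out. {origin=imported, stock=15, status=used} → status is used, stock = 15 → In. {origin=local, stock=4, status=refurbished} → status is refurbished, stock = 4 → Out. {origin=handmade, stock=16, status=new} → status is new, stock = 16 → Out. {origin=local, stock=22, status=refurbished} → status is refurbished, stock = 22 → Out.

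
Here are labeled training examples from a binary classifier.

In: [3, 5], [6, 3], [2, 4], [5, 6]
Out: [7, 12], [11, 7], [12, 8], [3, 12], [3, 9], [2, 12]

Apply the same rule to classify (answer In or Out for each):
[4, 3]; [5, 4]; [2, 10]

In, In, Out

The classifier is using: sum ≤ 11.
[4, 3] → 4+3 = 7 → In.
[5, 4] → 5+4 = 9 → In.
[2, 10] → 2+10 = 12 → Out.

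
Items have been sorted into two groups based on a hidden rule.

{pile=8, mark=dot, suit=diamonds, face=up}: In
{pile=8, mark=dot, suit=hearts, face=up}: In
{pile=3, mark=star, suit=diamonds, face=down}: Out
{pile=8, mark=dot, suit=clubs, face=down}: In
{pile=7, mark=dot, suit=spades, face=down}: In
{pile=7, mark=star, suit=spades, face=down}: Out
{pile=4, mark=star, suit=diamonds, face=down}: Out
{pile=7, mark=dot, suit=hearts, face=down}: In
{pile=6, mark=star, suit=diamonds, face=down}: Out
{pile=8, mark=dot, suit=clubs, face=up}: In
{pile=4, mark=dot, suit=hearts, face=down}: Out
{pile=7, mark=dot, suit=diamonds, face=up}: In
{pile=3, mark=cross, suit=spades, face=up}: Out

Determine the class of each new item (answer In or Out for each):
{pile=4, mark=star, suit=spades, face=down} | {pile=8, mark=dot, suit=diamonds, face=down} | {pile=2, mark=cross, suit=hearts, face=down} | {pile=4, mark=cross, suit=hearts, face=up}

A rule that fits every label: mark is dot AND pile ≥ 6 — true of each 'In' example, false of each 'Out' one.
Out: {pile=4, mark=star, suit=spades, face=down}, since mark is star, pile = 4.
In: {pile=8, mark=dot, suit=diamonds, face=down}, since mark is dot, pile = 8.
Out: {pile=2, mark=cross, suit=hearts, face=down}, since mark is cross, pile = 2.
Out: {pile=4, mark=cross, suit=hearts, face=up}, since mark is cross, pile = 4.

Out, In, Out, Out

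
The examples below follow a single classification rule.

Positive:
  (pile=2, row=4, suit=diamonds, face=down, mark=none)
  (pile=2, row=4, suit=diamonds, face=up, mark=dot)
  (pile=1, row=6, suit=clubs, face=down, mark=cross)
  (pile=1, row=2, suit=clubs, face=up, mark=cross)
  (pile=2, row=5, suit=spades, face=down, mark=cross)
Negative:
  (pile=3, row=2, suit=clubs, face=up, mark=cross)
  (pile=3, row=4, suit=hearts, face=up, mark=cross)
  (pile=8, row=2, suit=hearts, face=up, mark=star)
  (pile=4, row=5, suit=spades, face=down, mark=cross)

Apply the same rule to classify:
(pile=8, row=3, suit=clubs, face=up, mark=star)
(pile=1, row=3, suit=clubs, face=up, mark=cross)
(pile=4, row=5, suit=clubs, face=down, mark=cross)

Negative, Positive, Negative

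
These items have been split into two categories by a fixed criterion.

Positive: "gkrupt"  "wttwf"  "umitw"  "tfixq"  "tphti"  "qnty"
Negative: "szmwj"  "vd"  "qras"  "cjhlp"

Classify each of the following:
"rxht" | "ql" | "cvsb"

A rule that fits every label: contains 't' — true of each 'Positive' example, false of each 'Negative' one.
"rxht": has 't' — checks out, so Positive. "ql": no 't' — fails the rule, so Negative. "cvsb": no 't' — fails the rule, so Negative.

Positive, Negative, Negative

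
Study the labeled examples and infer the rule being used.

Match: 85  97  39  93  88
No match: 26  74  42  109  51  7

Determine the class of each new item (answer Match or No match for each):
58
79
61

The pattern is that an item is 'Match' exactly when: digit sum ≥ 12.
58 — digit sum 5+8 = 13, hence Match. 79 — digit sum 7+9 = 16, hence Match. 61 — digit sum 6+1 = 7, hence No match.

Match, Match, No match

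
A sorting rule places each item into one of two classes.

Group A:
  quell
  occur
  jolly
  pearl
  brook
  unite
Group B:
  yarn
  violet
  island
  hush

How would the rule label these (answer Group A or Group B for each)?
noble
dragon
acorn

All 'Group A' examples share one property — odd length — and every 'Group B' example lacks it.
noble: length 5, has this property → Group A. dragon: length 6, doesn't qualify → Group B. acorn: length 5, has this property → Group A.

Group A, Group B, Group A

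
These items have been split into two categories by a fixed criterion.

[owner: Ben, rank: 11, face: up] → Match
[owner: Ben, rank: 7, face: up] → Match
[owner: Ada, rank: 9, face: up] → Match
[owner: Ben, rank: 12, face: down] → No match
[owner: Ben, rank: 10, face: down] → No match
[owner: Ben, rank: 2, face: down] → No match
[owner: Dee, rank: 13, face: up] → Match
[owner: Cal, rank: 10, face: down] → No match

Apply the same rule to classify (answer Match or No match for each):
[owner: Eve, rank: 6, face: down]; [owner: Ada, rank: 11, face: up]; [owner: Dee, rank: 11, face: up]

No match, Match, Match

'Match' ⟺ face is up.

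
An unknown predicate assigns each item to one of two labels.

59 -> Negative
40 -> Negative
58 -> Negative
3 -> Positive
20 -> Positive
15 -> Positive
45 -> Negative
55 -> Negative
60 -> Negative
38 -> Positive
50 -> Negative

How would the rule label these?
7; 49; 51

Positive, Negative, Negative

Rule: at most 38. This holds for each 'Positive' example and fails for each 'Negative' one.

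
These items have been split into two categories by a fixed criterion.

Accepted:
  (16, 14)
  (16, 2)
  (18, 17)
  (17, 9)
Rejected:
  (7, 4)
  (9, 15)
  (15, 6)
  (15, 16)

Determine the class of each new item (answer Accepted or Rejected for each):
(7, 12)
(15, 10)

Rejected, Rejected

All 'Accepted' examples share one property — first ≥ 16 — and every 'Rejected' example lacks it.
(7, 12) — first 7, hence Rejected.
(15, 10) — first 15, hence Rejected.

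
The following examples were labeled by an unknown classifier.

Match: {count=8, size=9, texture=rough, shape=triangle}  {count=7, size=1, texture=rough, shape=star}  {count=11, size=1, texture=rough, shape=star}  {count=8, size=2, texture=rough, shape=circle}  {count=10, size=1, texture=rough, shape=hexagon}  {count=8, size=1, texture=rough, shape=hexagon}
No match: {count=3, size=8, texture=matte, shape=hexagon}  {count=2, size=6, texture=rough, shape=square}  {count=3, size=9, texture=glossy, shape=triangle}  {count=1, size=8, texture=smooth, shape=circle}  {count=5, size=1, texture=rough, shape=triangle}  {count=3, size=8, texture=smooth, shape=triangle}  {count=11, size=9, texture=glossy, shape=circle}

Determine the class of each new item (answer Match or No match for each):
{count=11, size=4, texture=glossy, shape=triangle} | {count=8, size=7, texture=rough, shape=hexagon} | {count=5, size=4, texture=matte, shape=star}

No match, Match, No match

Rule: texture is rough AND count ≥ 7. This holds for each 'Match' example and fails for each 'No match' one.
{count=11, size=4, texture=glossy, shape=triangle} → texture is glossy, count = 11 → No match. {count=8, size=7, texture=rough, shape=hexagon} → texture is rough, count = 8 → Match. {count=5, size=4, texture=matte, shape=star} → texture is matte, count = 5 → No match.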